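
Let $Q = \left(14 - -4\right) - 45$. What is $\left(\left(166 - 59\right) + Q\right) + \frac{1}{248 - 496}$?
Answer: $\frac{19839}{248} \approx 79.996$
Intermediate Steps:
$Q = -27$ ($Q = \left(14 + 4\right) - 45 = 18 - 45 = -27$)
$\left(\left(166 - 59\right) + Q\right) + \frac{1}{248 - 496} = \left(\left(166 - 59\right) - 27\right) + \frac{1}{248 - 496} = \left(107 - 27\right) + \frac{1}{-248} = 80 - \frac{1}{248} = \frac{19839}{248}$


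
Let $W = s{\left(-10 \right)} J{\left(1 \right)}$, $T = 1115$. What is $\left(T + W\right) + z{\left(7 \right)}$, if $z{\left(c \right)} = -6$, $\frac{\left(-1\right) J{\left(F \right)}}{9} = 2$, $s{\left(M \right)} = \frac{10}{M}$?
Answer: $1127$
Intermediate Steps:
$J{\left(F \right)} = -18$ ($J{\left(F \right)} = \left(-9\right) 2 = -18$)
$W = 18$ ($W = \frac{10}{-10} \left(-18\right) = 10 \left(- \frac{1}{10}\right) \left(-18\right) = \left(-1\right) \left(-18\right) = 18$)
$\left(T + W\right) + z{\left(7 \right)} = \left(1115 + 18\right) - 6 = 1133 - 6 = 1127$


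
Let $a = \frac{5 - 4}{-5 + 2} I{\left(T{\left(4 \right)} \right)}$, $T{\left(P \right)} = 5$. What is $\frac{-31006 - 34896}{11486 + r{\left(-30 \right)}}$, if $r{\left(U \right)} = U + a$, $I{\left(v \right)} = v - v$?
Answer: $- \frac{32951}{5728} \approx -5.7526$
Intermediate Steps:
$I{\left(v \right)} = 0$
$a = 0$ ($a = \frac{5 - 4}{-5 + 2} \cdot 0 = 1 \frac{1}{-3} \cdot 0 = 1 \left(- \frac{1}{3}\right) 0 = \left(- \frac{1}{3}\right) 0 = 0$)
$r{\left(U \right)} = U$ ($r{\left(U \right)} = U + 0 = U$)
$\frac{-31006 - 34896}{11486 + r{\left(-30 \right)}} = \frac{-31006 - 34896}{11486 - 30} = - \frac{65902}{11456} = \left(-65902\right) \frac{1}{11456} = - \frac{32951}{5728}$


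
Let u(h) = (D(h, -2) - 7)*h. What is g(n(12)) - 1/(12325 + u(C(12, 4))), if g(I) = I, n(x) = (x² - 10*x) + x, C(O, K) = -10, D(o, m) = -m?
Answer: 445499/12375 ≈ 36.000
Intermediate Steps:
n(x) = x² - 9*x
u(h) = -5*h (u(h) = (-1*(-2) - 7)*h = (2 - 7)*h = -5*h)
g(n(12)) - 1/(12325 + u(C(12, 4))) = 12*(-9 + 12) - 1/(12325 - 5*(-10)) = 12*3 - 1/(12325 + 50) = 36 - 1/12375 = 445499/12375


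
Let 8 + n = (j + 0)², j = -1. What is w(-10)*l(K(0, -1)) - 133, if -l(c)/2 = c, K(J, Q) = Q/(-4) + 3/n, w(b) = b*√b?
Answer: -133 - 25*I*√10/7 ≈ -133.0 - 11.294*I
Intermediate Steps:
w(b) = b^(3/2)
n = -7 (n = -8 + (-1 + 0)² = -8 + (-1)² = -8 + 1 = -7)
K(J, Q) = -3/7 - Q/4 (K(J, Q) = Q/(-4) + 3/(-7) = Q*(-¼) + 3*(-⅐) = -Q/4 - 3/7 = -3/7 - Q/4)
l(c) = -2*c
w(-10)*l(K(0, -1)) - 133 = (-10)^(3/2)*(-2*(-3/7 - ¼*(-1))) - 133 = (-10*I*√10)*(-2*(-3/7 + ¼)) - 133 = (-10*I*√10)*(-2*(-5/28)) - 133 = -10*I*√10*(5/14) - 133 = -25*I*√10/7 - 133 = -133 - 25*I*√10/7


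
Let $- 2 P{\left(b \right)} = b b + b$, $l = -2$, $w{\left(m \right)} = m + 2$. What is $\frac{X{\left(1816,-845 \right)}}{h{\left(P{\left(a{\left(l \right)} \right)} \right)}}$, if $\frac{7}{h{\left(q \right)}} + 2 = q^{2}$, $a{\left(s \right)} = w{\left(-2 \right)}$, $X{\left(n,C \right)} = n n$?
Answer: $- \frac{6595712}{7} \approx -9.4225 \cdot 10^{5}$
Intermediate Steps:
$X{\left(n,C \right)} = n^{2}$
$w{\left(m \right)} = 2 + m$
$a{\left(s \right)} = 0$ ($a{\left(s \right)} = 2 - 2 = 0$)
$P{\left(b \right)} = - \frac{b}{2} - \frac{b^{2}}{2}$ ($P{\left(b \right)} = - \frac{b b + b}{2} = - \frac{b^{2} + b}{2} = - \frac{b + b^{2}}{2} = - \frac{b}{2} - \frac{b^{2}}{2}$)
$h{\left(q \right)} = \frac{7}{-2 + q^{2}}$
$\frac{X{\left(1816,-845 \right)}}{h{\left(P{\left(a{\left(l \right)} \right)} \right)}} = \frac{1816^{2}}{7 \frac{1}{-2 + \left(\left(- \frac{1}{2}\right) 0 \left(1 + 0\right)\right)^{2}}} = \frac{3297856}{7 \frac{1}{-2 + \left(\left(- \frac{1}{2}\right) 0 \cdot 1\right)^{2}}} = \frac{3297856}{7 \frac{1}{-2 + 0^{2}}} = \frac{3297856}{7 \frac{1}{-2 + 0}} = \frac{3297856}{7 \frac{1}{-2}} = \frac{3297856}{7 \left(- \frac{1}{2}\right)} = \frac{3297856}{- \frac{7}{2}} = 3297856 \left(- \frac{2}{7}\right) = - \frac{6595712}{7}$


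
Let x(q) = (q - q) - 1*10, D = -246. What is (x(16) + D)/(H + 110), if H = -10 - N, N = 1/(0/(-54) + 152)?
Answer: -38912/15199 ≈ -2.5602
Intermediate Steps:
x(q) = -10 (x(q) = 0 - 10 = -10)
N = 1/152 (N = 1/(0*(-1/54) + 152) = 1/(0 + 152) = 1/152 ≈ 0.0065789)
H = -1521/152 (H = -10 - 1*1/152 = -10 - 1/152 = -1521/152 ≈ -10.007)
(x(16) + D)/(H + 110) = (-10 - 246)/(-1521/152 + 110) = -256/15199/152 = -256*152/15199 = -38912/15199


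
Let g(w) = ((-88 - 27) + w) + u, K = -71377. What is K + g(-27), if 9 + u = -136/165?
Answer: -11802256/165 ≈ -71529.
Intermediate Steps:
u = -1621/165 (u = -9 - 136/165 = -1621/165 ≈ -9.8242)
g(w) = -20596/165 + w (g(w) = ((-88 - 27) + w) - 1621/165 = (-115 + w) - 1621/165 = -20596/165 + w)
K + g(-27) = -71377 + (-20596/165 - 27) = -71377 - 25051/165 = -11802256/165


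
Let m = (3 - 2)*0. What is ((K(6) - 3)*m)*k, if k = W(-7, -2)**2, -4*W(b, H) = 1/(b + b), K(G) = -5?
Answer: 0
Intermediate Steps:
m = 0 (m = 1*0 = 0)
W(b, H) = -1/(8*b) (W(b, H) = -1/(4*(b + b)) = -1/(2*b)/4 = -1/(8*b))
k = 1/3136 (k = (-1/8/(-7))**2 = (-1/8*(-1/7))**2 = (1/56)**2 = 1/3136 ≈ 0.00031888)
((K(6) - 3)*m)*k = ((-5 - 3)*0)*(1/3136) = -8*0*(1/3136) = 0*(1/3136) = 0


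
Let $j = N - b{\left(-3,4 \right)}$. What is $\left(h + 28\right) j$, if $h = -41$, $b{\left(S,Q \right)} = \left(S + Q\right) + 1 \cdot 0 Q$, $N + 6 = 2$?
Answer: $65$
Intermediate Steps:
$N = -4$ ($N = -6 + 2 = -4$)
$b{\left(S,Q \right)} = Q + S$ ($b{\left(S,Q \right)} = \left(Q + S\right) + 0 Q = \left(Q + S\right) + 0 = Q + S$)
$j = -5$ ($j = -4 - \left(4 - 3\right) = -4 - 1 = -5$)
$\left(h + 28\right) j = \left(-41 + 28\right) \left(-5\right) = \left(-13\right) \left(-5\right) = 65$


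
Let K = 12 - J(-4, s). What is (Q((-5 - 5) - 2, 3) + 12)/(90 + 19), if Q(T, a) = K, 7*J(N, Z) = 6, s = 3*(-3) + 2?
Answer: 162/763 ≈ 0.21232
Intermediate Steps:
s = -7 (s = -9 + 2 = -7)
J(N, Z) = 6/7 (J(N, Z) = (1/7)*6 = 6/7)
K = 78/7 (K = 12 - 1*6/7 = 12 - 6/7 = 78/7 ≈ 11.143)
Q(T, a) = 78/7
(Q((-5 - 5) - 2, 3) + 12)/(90 + 19) = (78/7 + 12)/(90 + 19) = (162/7)/109 = (162/7)*(1/109) = 162/763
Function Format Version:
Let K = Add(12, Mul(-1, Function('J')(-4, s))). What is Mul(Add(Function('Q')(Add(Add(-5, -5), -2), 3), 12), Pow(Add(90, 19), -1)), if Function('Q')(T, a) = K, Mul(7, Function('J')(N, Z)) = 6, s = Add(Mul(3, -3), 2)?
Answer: Rational(162, 763) ≈ 0.21232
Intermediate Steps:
s = -7 (s = Add(-9, 2) = -7)
Function('J')(N, Z) = Rational(6, 7) (Function('J')(N, Z) = Mul(Rational(1, 7), 6) = Rational(6, 7))
K = Rational(78, 7) (K = Add(12, Mul(-1, Rational(6, 7))) = Add(12, Rational(-6, 7)) = Rational(78, 7) ≈ 11.143)
Function('Q')(T, a) = Rational(78, 7)
Mul(Add(Function('Q')(Add(Add(-5, -5), -2), 3), 12), Pow(Add(90, 19), -1)) = Mul(Add(Rational(78, 7), 12), Pow(Add(90, 19), -1)) = Mul(Rational(162, 7), Pow(109, -1)) = Mul(Rational(162, 7), Rational(1, 109)) = Rational(162, 763)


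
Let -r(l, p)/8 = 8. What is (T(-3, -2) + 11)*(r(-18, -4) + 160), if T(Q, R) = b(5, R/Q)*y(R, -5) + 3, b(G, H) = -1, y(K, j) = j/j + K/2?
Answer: 1344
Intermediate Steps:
r(l, p) = -64 (r(l, p) = -8*8 = -64)
y(K, j) = 1 + K/2 (y(K, j) = 1 + K*(½) = 1 + K/2)
T(Q, R) = 2 - R/2 (T(Q, R) = -(1 + R/2) + 3 = (-1 - R/2) + 3 = 2 - R/2)
(T(-3, -2) + 11)*(r(-18, -4) + 160) = ((2 - ½*(-2)) + 11)*(-64 + 160) = ((2 + 1) + 11)*96 = (3 + 11)*96 = 14*96 = 1344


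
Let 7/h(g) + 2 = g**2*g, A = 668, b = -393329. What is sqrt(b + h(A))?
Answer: I*sqrt(34947389228003366316690)/298077630 ≈ 627.16*I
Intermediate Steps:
h(g) = 7/(-2 + g**3) (h(g) = 7/(-2 + g**2*g) = 7/(-2 + g**3))
sqrt(b + h(A)) = sqrt(-393329 + 7/(-2 + 668**3)) = sqrt(-393329 + 7/(-2 + 298077632)) = sqrt(-393329 + 7/298077630) = sqrt(-117242576130263/298077630) = I*sqrt(34947389228003366316690)/298077630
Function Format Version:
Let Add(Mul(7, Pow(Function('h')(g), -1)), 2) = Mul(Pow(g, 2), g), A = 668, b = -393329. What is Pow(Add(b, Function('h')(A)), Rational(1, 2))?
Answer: Mul(Rational(1, 298077630), I, Pow(34947389228003366316690, Rational(1, 2))) ≈ Mul(627.16, I)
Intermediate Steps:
Function('h')(g) = Mul(7, Pow(Add(-2, Pow(g, 3)), -1)) (Function('h')(g) = Mul(7, Pow(Add(-2, Mul(Pow(g, 2), g)), -1)) = Mul(7, Pow(Add(-2, Pow(g, 3)), -1)))
Pow(Add(b, Function('h')(A)), Rational(1, 2)) = Pow(Add(-393329, Mul(7, Pow(Add(-2, Pow(668, 3)), -1))), Rational(1, 2)) = Pow(Add(-393329, Mul(7, Pow(Add(-2, 298077632), -1))), Rational(1, 2)) = Pow(Add(-393329, Mul(7, Pow(298077630, -1))), Rational(1, 2)) = Pow(Add(-393329, Mul(7, Rational(1, 298077630))), Rational(1, 2)) = Pow(Add(-393329, Rational(7, 298077630)), Rational(1, 2)) = Pow(Rational(-117242576130263, 298077630), Rational(1, 2)) = Mul(Rational(1, 298077630), I, Pow(34947389228003366316690, Rational(1, 2)))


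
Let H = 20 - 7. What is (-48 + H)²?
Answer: 1225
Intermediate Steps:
H = 13
(-48 + H)² = (-48 + 13)² = (-35)² = 1225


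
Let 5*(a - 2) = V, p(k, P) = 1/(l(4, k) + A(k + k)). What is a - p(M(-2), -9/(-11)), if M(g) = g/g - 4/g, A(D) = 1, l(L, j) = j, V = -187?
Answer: -713/20 ≈ -35.650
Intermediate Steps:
M(g) = 1 - 4/g
p(k, P) = 1/(1 + k) (p(k, P) = 1/(k + 1) = 1/(1 + k))
a = -177/5 (a = 2 + (⅕)*(-187) = 2 - 187/5 = -177/5 ≈ -35.400)
a - p(M(-2), -9/(-11)) = -177/5 - 1/(1 + (-4 - 2)/(-2)) = -177/5 - 1/(1 - ½*(-6)) = -177/5 - 1/(1 + 3) = -177/5 - 1/4 = -177/5 - 1*¼ = -177/5 - ¼ = -713/20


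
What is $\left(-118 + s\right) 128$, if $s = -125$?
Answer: $-31104$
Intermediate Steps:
$\left(-118 + s\right) 128 = \left(-118 - 125\right) 128 = \left(-243\right) 128 = -31104$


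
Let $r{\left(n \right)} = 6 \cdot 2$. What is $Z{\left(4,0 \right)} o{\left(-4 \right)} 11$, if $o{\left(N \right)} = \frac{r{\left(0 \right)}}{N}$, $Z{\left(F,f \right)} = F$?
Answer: $-132$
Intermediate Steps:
$r{\left(n \right)} = 12$
$o{\left(N \right)} = \frac{12}{N}$
$Z{\left(4,0 \right)} o{\left(-4 \right)} 11 = 4 \frac{12}{-4} \cdot 11 = 4 \cdot 12 \left(- \frac{1}{4}\right) 11 = 4 \left(-3\right) 11 = \left(-12\right) 11 = -132$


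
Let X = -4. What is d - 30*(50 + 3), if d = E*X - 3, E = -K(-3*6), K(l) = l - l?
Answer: -1593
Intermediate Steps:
K(l) = 0
E = 0 (E = -1*0 = 0)
d = -3 (d = 0*(-4) - 3 = 0 - 3 = -3)
d - 30*(50 + 3) = -3 - 30*(50 + 3) = -3 - 30*53 = -3 - 1590 = -1593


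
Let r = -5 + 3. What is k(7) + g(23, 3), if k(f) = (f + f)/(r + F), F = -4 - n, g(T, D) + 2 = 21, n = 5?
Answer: 195/11 ≈ 17.727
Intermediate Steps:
r = -2
g(T, D) = 19 (g(T, D) = -2 + 21 = 19)
F = -9 (F = -4 - 1*5 = -4 - 5 = -9)
k(f) = -2*f/11 (k(f) = (f + f)/(-2 - 9) = (2*f)/(-11) = (2*f)*(-1/11) = -2*f/11)
k(7) + g(23, 3) = -2/11*7 + 19 = -14/11 + 19 = 195/11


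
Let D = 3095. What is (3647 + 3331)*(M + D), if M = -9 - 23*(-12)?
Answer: 23460036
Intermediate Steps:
M = 267 (M = -9 + 276 = 267)
(3647 + 3331)*(M + D) = (3647 + 3331)*(267 + 3095) = 6978*3362 = 23460036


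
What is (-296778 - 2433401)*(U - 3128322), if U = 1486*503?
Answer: 6500184894656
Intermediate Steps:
U = 747458
(-296778 - 2433401)*(U - 3128322) = (-296778 - 2433401)*(747458 - 3128322) = -2730179*(-2380864) = 6500184894656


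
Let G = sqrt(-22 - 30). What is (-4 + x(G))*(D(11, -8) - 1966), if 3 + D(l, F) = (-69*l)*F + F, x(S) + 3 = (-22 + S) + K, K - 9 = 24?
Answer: 16380 + 8190*I*sqrt(13) ≈ 16380.0 + 29529.0*I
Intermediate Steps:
G = 2*I*sqrt(13) (G = sqrt(-52) = 2*I*sqrt(13) ≈ 7.2111*I)
K = 33 (K = 9 + 24 = 33)
x(S) = 8 + S (x(S) = -3 + ((-22 + S) + 33) = -3 + (11 + S) = 8 + S)
D(l, F) = -3 + F - 69*F*l (D(l, F) = -3 + ((-69*l)*F + F) = -3 + (-69*F*l + F) = -3 + (F - 69*F*l) = -3 + F - 69*F*l)
(-4 + x(G))*(D(11, -8) - 1966) = (-4 + (8 + 2*I*sqrt(13)))*((-3 - 8 - 69*(-8)*11) - 1966) = (4 + 2*I*sqrt(13))*((-3 - 8 + 6072) - 1966) = (4 + 2*I*sqrt(13))*(6061 - 1966) = (4 + 2*I*sqrt(13))*4095 = 16380 + 8190*I*sqrt(13)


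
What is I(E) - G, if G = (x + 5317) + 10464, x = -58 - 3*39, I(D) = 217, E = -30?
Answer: -15389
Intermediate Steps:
x = -175 (x = -58 - 117 = -175)
G = 15606 (G = (-175 + 5317) + 10464 = 5142 + 10464 = 15606)
I(E) - G = 217 - 1*15606 = 217 - 15606 = -15389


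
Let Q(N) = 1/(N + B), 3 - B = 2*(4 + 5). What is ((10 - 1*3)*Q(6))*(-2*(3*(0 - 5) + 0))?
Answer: -70/3 ≈ -23.333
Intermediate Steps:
B = -15 (B = 3 - 2*(4 + 5) = 3 - 2*9 = 3 - 1*18 = 3 - 18 = -15)
Q(N) = 1/(-15 + N) (Q(N) = 1/(N - 15) = 1/(-15 + N))
((10 - 1*3)*Q(6))*(-2*(3*(0 - 5) + 0)) = ((10 - 1*3)/(-15 + 6))*(-2*(3*(0 - 5) + 0)) = ((10 - 3)/(-9))*(-2*(3*(-5) + 0)) = (7*(-⅑))*(-2*(-15 + 0)) = -(-14)*(-15)/9 = -7/9*30 = -70/3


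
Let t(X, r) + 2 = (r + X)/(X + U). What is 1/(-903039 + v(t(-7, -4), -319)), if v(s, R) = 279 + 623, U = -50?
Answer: -1/902137 ≈ -1.1085e-6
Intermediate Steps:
t(X, r) = -2 + (X + r)/(-50 + X) (t(X, r) = -2 + (r + X)/(X - 50) = -2 + (X + r)/(-50 + X))
v(s, R) = 902
1/(-903039 + v(t(-7, -4), -319)) = 1/(-903039 + 902) = 1/(-902137) = -1/902137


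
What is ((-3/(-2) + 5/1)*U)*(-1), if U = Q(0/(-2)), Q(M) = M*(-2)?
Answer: 0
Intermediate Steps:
Q(M) = -2*M
U = 0 (U = -0/(-2) = -0*(-1)/2 = -2*0 = 0)
((-3/(-2) + 5/1)*U)*(-1) = ((-3/(-2) + 5/1)*0)*(-1) = ((-3*(-1/2) + 5*1)*0)*(-1) = ((3/2 + 5)*0)*(-1) = ((13/2)*0)*(-1) = 0*(-1) = 0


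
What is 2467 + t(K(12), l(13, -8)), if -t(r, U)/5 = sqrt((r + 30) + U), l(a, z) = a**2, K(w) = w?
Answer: 2467 - 5*sqrt(211) ≈ 2394.4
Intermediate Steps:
t(r, U) = -5*sqrt(30 + U + r) (t(r, U) = -5*sqrt((r + 30) + U) = -5*sqrt((30 + r) + U) = -5*sqrt(30 + U + r))
2467 + t(K(12), l(13, -8)) = 2467 - 5*sqrt(30 + 13**2 + 12) = 2467 - 5*sqrt(30 + 169 + 12) = 2467 - 5*sqrt(211)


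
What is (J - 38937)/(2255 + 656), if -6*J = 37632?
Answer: -45209/2911 ≈ -15.530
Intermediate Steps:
J = -6272 (J = -1/6*37632 = -6272)
(J - 38937)/(2255 + 656) = (-6272 - 38937)/(2255 + 656) = -45209/2911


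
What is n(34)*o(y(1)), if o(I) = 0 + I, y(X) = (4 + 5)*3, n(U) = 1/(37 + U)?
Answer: 27/71 ≈ 0.38028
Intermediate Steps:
y(X) = 27 (y(X) = 9*3 = 27)
o(I) = I
n(34)*o(y(1)) = 27/(37 + 34) = 27/71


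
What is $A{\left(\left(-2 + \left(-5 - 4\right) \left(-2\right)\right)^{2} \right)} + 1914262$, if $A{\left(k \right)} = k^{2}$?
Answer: $1979798$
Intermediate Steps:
$A{\left(\left(-2 + \left(-5 - 4\right) \left(-2\right)\right)^{2} \right)} + 1914262 = \left(\left(-2 + \left(-5 - 4\right) \left(-2\right)\right)^{2}\right)^{2} + 1914262 = \left(\left(-2 - -18\right)^{2}\right)^{2} + 1914262 = \left(\left(-2 + 18\right)^{2}\right)^{2} + 1914262 = \left(16^{2}\right)^{2} + 1914262 = 256^{2} + 1914262 = 65536 + 1914262 = 1979798$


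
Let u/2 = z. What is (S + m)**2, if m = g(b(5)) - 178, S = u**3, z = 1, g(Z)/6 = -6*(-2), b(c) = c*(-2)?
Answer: 9604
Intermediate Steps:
b(c) = -2*c
g(Z) = 72 (g(Z) = 6*(-6*(-2)) = 6*12 = 72)
u = 2 (u = 2*1 = 2)
S = 8 (S = 2**3 = 8)
m = -106 (m = 72 - 178 = -106)
(S + m)**2 = (8 - 106)**2 = (-98)**2 = 9604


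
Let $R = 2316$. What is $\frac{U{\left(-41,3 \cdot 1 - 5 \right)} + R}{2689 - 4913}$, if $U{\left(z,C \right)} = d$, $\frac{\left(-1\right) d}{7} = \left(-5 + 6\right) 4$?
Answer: $- \frac{143}{139} \approx -1.0288$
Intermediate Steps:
$d = -28$ ($d = - 7 \left(-5 + 6\right) 4 = - 7 \cdot 1 \cdot 4 = \left(-7\right) 4 = -28$)
$U{\left(z,C \right)} = -28$
$\frac{U{\left(-41,3 \cdot 1 - 5 \right)} + R}{2689 - 4913} = \frac{-28 + 2316}{2689 - 4913} = \frac{2288}{-2224} = 2288 \left(- \frac{1}{2224}\right) = - \frac{143}{139}$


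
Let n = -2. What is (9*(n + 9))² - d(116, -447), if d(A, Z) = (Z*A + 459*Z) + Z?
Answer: 261441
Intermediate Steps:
d(A, Z) = 460*Z + A*Z (d(A, Z) = (A*Z + 459*Z) + Z = (459*Z + A*Z) + Z = 460*Z + A*Z)
(9*(n + 9))² - d(116, -447) = (9*(-2 + 9))² - (-447)*(460 + 116) = (9*7)² - (-447)*576 = 63² - 1*(-257472) = 3969 + 257472 = 261441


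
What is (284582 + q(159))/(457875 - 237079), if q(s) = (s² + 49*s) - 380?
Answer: 158637/110398 ≈ 1.4370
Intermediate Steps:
q(s) = -380 + s² + 49*s
(284582 + q(159))/(457875 - 237079) = (284582 + (-380 + 159² + 49*159))/(457875 - 237079) = (284582 + (-380 + 25281 + 7791))/220796 = (284582 + 32692)*(1/220796) = 317274*(1/220796) = 158637/110398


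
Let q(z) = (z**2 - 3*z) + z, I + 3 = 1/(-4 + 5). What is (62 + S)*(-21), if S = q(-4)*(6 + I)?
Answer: -3318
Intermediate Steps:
I = -2 (I = -3 + 1/(-4 + 5) = -3 + 1/1 = -3 + 1 = -2)
q(z) = z**2 - 2*z
S = 96 (S = (-4*(-2 - 4))*(6 - 2) = -4*(-6)*4 = 24*4 = 96)
(62 + S)*(-21) = (62 + 96)*(-21) = 158*(-21) = -3318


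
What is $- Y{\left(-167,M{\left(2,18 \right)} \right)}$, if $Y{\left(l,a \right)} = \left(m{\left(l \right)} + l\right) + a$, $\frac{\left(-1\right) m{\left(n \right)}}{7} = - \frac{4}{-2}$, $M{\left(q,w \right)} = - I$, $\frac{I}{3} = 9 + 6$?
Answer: $226$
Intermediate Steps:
$I = 45$ ($I = 3 \left(9 + 6\right) = 3 \cdot 15 = 45$)
$M{\left(q,w \right)} = -45$ ($M{\left(q,w \right)} = \left(-1\right) 45 = -45$)
$m{\left(n \right)} = -14$ ($m{\left(n \right)} = - 7 \left(- \frac{4}{-2}\right) = - 7 \left(\left(-4\right) \left(- \frac{1}{2}\right)\right) = \left(-7\right) 2 = -14$)
$Y{\left(l,a \right)} = -14 + a + l$ ($Y{\left(l,a \right)} = \left(-14 + l\right) + a = -14 + a + l$)
$- Y{\left(-167,M{\left(2,18 \right)} \right)} = - (-14 - 45 - 167) = \left(-1\right) \left(-226\right) = 226$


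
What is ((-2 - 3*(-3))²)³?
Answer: 117649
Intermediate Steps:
((-2 - 3*(-3))²)³ = ((-2 + 9)²)³ = (7²)³ = 49³ = 117649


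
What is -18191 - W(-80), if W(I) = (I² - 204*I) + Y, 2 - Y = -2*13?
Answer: -40939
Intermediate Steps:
Y = 28 (Y = 2 - (-2)*13 = 2 - 1*(-26) = 2 + 26 = 28)
W(I) = 28 + I² - 204*I (W(I) = (I² - 204*I) + 28 = 28 + I² - 204*I)
-18191 - W(-80) = -18191 - (28 + (-80)² - 204*(-80)) = -18191 - (28 + 6400 + 16320) = -18191 - 1*22748 = -18191 - 22748 = -40939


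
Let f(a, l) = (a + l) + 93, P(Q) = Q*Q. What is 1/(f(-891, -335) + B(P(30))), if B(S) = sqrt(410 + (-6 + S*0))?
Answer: -1133/1283285 - 2*sqrt(101)/1283285 ≈ -0.00089855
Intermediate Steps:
P(Q) = Q**2
B(S) = 2*sqrt(101) (B(S) = sqrt(410 + (-6 + 0)) = sqrt(410 - 6) = sqrt(404) = 2*sqrt(101))
f(a, l) = 93 + a + l
1/(f(-891, -335) + B(P(30))) = 1/((93 - 891 - 335) + 2*sqrt(101)) = 1/(-1133 + 2*sqrt(101))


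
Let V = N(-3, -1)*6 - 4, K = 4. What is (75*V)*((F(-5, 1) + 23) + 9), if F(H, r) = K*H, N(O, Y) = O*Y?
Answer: 12600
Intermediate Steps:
F(H, r) = 4*H
V = 14 (V = -3*(-1)*6 - 4 = 3*6 - 4 = 18 - 4 = 14)
(75*V)*((F(-5, 1) + 23) + 9) = (75*14)*((4*(-5) + 23) + 9) = 1050*((-20 + 23) + 9) = 1050*(3 + 9) = 1050*12 = 12600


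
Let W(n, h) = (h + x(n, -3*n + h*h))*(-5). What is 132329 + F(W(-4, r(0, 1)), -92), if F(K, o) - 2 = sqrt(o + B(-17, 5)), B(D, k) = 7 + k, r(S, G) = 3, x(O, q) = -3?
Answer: 132331 + 4*I*sqrt(5) ≈ 1.3233e+5 + 8.9443*I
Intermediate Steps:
W(n, h) = 15 - 5*h (W(n, h) = (h - 3)*(-5) = (-3 + h)*(-5) = 15 - 5*h)
F(K, o) = 2 + sqrt(12 + o) (F(K, o) = 2 + sqrt(o + (7 + 5)) = 2 + sqrt(o + 12) = 2 + sqrt(12 + o))
132329 + F(W(-4, r(0, 1)), -92) = 132329 + (2 + sqrt(12 - 92)) = 132329 + (2 + sqrt(-80)) = 132329 + (2 + 4*I*sqrt(5)) = 132331 + 4*I*sqrt(5)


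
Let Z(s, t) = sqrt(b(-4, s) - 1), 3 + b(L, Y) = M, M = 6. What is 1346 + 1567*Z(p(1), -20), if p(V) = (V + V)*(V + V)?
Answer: 1346 + 1567*sqrt(2) ≈ 3562.1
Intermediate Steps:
p(V) = 4*V**2 (p(V) = (2*V)*(2*V) = 4*V**2)
b(L, Y) = 3 (b(L, Y) = -3 + 6 = 3)
Z(s, t) = sqrt(2) (Z(s, t) = sqrt(3 - 1) = sqrt(2))
1346 + 1567*Z(p(1), -20) = 1346 + 1567*sqrt(2)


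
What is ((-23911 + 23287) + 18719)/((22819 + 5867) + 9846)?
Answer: 18095/38532 ≈ 0.46961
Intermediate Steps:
((-23911 + 23287) + 18719)/((22819 + 5867) + 9846) = (-624 + 18719)/(28686 + 9846) = 18095/38532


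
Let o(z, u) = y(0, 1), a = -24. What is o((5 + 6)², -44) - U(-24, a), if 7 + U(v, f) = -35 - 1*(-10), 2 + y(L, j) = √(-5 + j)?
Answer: 30 + 2*I ≈ 30.0 + 2.0*I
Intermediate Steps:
y(L, j) = -2 + √(-5 + j)
o(z, u) = -2 + 2*I (o(z, u) = -2 + √(-5 + 1) = -2 + √(-4) = -2 + 2*I)
U(v, f) = -32 (U(v, f) = -7 + (-35 - 1*(-10)) = -7 + (-35 + 10) = -7 - 25 = -32)
o((5 + 6)², -44) - U(-24, a) = (-2 + 2*I) - 1*(-32) = (-2 + 2*I) + 32 = 30 + 2*I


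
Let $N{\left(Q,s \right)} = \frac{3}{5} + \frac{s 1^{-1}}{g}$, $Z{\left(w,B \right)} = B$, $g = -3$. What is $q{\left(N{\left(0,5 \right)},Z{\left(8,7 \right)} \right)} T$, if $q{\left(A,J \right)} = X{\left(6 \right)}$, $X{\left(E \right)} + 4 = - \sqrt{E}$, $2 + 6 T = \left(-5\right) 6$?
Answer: $\frac{64}{3} + \frac{16 \sqrt{6}}{3} \approx 34.397$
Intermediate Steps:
$N{\left(Q,s \right)} = \frac{3}{5} - \frac{s}{3}$ ($N{\left(Q,s \right)} = \frac{3}{5} + \frac{s 1^{-1}}{-3} = 3 \cdot \frac{1}{5} + s 1 \left(- \frac{1}{3}\right) = \frac{3}{5} + s \left(- \frac{1}{3}\right) = \frac{3}{5} - \frac{s}{3}$)
$T = - \frac{16}{3}$ ($T = - \frac{1}{3} + \frac{\left(-5\right) 6}{6} = - \frac{1}{3} + \frac{1}{6} \left(-30\right) = - \frac{1}{3} - 5 = - \frac{16}{3} \approx -5.3333$)
$X{\left(E \right)} = -4 - \sqrt{E}$
$q{\left(A,J \right)} = -4 - \sqrt{6}$
$q{\left(N{\left(0,5 \right)},Z{\left(8,7 \right)} \right)} T = \left(-4 - \sqrt{6}\right) \left(- \frac{16}{3}\right) = \frac{64}{3} + \frac{16 \sqrt{6}}{3}$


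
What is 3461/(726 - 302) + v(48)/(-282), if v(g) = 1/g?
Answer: 5855959/717408 ≈ 8.1627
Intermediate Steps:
3461/(726 - 302) + v(48)/(-282) = 3461/(726 - 302) + 1/(48*(-282)) = 3461/424 + (1/48)*(-1/282) = 3461*(1/424) - 1/13536 = 3461/424 - 1/13536 = 5855959/717408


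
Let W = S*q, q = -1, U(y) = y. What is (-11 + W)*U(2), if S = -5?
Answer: -12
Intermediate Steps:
W = 5 (W = -5*(-1) = 5)
(-11 + W)*U(2) = (-11 + 5)*2 = -6*2 = -12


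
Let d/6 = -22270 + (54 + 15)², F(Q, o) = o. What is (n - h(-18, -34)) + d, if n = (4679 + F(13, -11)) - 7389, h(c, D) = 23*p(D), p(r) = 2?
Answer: -107821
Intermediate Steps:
h(c, D) = 46 (h(c, D) = 23*2 = 46)
d = -105054 (d = 6*(-22270 + (54 + 15)²) = 6*(-22270 + 69²) = 6*(-22270 + 4761) = 6*(-17509) = -105054)
n = -2721 (n = (4679 - 11) - 7389 = 4668 - 7389 = -2721)
(n - h(-18, -34)) + d = (-2721 - 1*46) - 105054 = (-2721 - 46) - 105054 = -2767 - 105054 = -107821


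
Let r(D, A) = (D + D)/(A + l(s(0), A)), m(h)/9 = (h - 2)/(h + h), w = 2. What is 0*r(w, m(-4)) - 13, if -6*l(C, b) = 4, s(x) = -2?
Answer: -13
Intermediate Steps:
l(C, b) = -⅔ (l(C, b) = -⅙*4 = -⅔)
m(h) = 9*(-2 + h)/(2*h) (m(h) = 9*((h - 2)/(h + h)) = 9*((-2 + h)/((2*h))) = 9*((-2 + h)*(1/(2*h))) = 9*((-2 + h)/(2*h)) = 9*(-2 + h)/(2*h))
r(D, A) = 2*D/(-⅔ + A) (r(D, A) = (D + D)/(A - ⅔) = (2*D)/(-⅔ + A) = 2*D/(-⅔ + A))
0*r(w, m(-4)) - 13 = 0*(6*2/(-2 + 3*(9/2 - 9/(-4)))) - 13 = 0*(6*2/(-2 + 3*(9/2 - 9*(-¼)))) - 13 = 0*(6*2/(-2 + 3*(9/2 + 9/4))) - 13 = 0*(6*2/(-2 + 3*(27/4))) - 13 = 0*(6*2/(-2 + 81/4)) - 13 = 0*(6*2/(73/4)) - 13 = 0*(6*2*(4/73)) - 13 = 0*(48/73) - 13 = 0 - 13 = -13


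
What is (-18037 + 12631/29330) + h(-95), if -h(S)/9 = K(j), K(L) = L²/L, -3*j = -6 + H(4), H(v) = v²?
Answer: -528132679/29330 ≈ -18007.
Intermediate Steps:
j = -10/3 (j = -(-6 + 4²)/3 = -(-6 + 16)/3 = -⅓*10 = -10/3 ≈ -3.3333)
K(L) = L
h(S) = 30 (h(S) = -9*(-10/3) = 30)
(-18037 + 12631/29330) + h(-95) = (-18037 + 12631/29330) + 30 = -529012579/29330 + 30 = -528132679/29330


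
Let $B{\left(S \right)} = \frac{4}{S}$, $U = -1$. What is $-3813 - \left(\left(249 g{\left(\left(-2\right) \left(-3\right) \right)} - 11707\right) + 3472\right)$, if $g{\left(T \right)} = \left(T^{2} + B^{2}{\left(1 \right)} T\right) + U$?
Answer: $-28197$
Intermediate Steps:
$g{\left(T \right)} = -1 + T^{2} + 16 T$ ($g{\left(T \right)} = \left(T^{2} + \left(\frac{4}{1}\right)^{2} T\right) - 1 = \left(T^{2} + \left(4 \cdot 1\right)^{2} T\right) - 1 = \left(T^{2} + 4^{2} T\right) - 1 = \left(T^{2} + 16 T\right) - 1 = -1 + T^{2} + 16 T$)
$-3813 - \left(\left(249 g{\left(\left(-2\right) \left(-3\right) \right)} - 11707\right) + 3472\right) = -3813 - \left(\left(249 \left(-1 + \left(\left(-2\right) \left(-3\right)\right)^{2} + 16 \left(\left(-2\right) \left(-3\right)\right)\right) - 11707\right) + 3472\right) = -3813 - \left(\left(249 \left(-1 + 6^{2} + 16 \cdot 6\right) - 11707\right) + 3472\right) = -3813 - \left(\left(249 \left(-1 + 36 + 96\right) - 11707\right) + 3472\right) = -3813 - \left(\left(249 \cdot 131 - 11707\right) + 3472\right) = -3813 - \left(\left(32619 - 11707\right) + 3472\right) = -3813 - \left(20912 + 3472\right) = -3813 - 24384 = -28197$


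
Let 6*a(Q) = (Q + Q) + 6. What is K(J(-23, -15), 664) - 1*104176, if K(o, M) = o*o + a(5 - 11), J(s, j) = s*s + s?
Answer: 151859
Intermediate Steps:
J(s, j) = s + s² (J(s, j) = s² + s = s + s²)
a(Q) = 1 + Q/3 (a(Q) = ((Q + Q) + 6)/6 = (2*Q + 6)/6 = (6 + 2*Q)/6 = 1 + Q/3)
K(o, M) = -1 + o² (K(o, M) = o*o + (1 + (5 - 11)/3) = o² + (1 + (⅓)*(-6)) = o² + (1 - 2) = o² - 1 = -1 + o²)
K(J(-23, -15), 664) - 1*104176 = (-1 + (-23*(1 - 23))²) - 1*104176 = (-1 + (-23*(-22))²) - 104176 = (-1 + 506²) - 104176 = (-1 + 256036) - 104176 = 256035 - 104176 = 151859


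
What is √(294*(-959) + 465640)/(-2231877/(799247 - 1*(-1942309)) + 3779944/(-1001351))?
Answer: -53828624356*√183694/247016086641 ≈ -93.398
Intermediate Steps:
√(294*(-959) + 465640)/(-2231877/(799247 - 1*(-1942309)) + 3779944/(-1001351)) = √(-281946 + 465640)/(-2231877/(799247 + 1942309) + 3779944*(-1/1001351)) = √183694/(-2231877/2741556 - 3779944/1001351) = √183694/(-2231877*1/2741556 - 3779944/1001351) = √183694/(-743959/913852 - 3779944/1001351) = √183694/(-247016086641/53828624356) = √183694*(-53828624356/247016086641) = -53828624356*√183694/247016086641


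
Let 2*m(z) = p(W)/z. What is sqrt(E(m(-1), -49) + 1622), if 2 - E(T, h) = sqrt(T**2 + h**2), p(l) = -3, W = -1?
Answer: sqrt(6496 - 2*sqrt(9613))/2 ≈ 39.686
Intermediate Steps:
m(z) = -3/(2*z) (m(z) = (-3/z)/2 = -3/(2*z))
E(T, h) = 2 - sqrt(T**2 + h**2)
sqrt(E(m(-1), -49) + 1622) = sqrt((2 - sqrt((-3/2/(-1))**2 + (-49)**2)) + 1622) = sqrt((2 - sqrt((-3/2*(-1))**2 + 2401)) + 1622) = sqrt((2 - sqrt((3/2)**2 + 2401)) + 1622) = sqrt((2 - sqrt(9/4 + 2401)) + 1622) = sqrt((2 - sqrt(9613/4)) + 1622) = sqrt((2 - sqrt(9613)/2) + 1622) = sqrt(1624 - sqrt(9613)/2)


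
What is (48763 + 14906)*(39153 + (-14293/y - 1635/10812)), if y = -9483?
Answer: 28399938015169459/11392244 ≈ 2.4929e+9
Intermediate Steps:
(48763 + 14906)*(39153 + (-14293/y - 1635/10812)) = (48763 + 14906)*(39153 + (-14293/(-9483) - 1635/10812)) = 63669*(39153 + (-14293*(-1/9483) - 1635*1/10812)) = 63669*(39153 + (14293/9483 - 545/3604)) = 63669*(39153 + 46343737/34176732) = 63669*(1338167931733/34176732) = 28399938015169459/11392244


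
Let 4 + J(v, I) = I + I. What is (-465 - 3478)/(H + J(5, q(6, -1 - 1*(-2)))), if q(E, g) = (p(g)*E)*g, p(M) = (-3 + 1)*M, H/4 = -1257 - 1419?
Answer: 3943/10732 ≈ 0.36741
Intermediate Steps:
H = -10704 (H = 4*(-1257 - 1419) = 4*(-2676) = -10704)
p(M) = -2*M
q(E, g) = -2*E*g² (q(E, g) = ((-2*g)*E)*g = (-2*E*g)*g = -2*E*g²)
J(v, I) = -4 + 2*I (J(v, I) = -4 + (I + I) = -4 + 2*I)
(-465 - 3478)/(H + J(5, q(6, -1 - 1*(-2)))) = (-465 - 3478)/(-10704 + (-4 + 2*(-2*6*(-1 - 1*(-2))²))) = -3943/(-10704 + (-4 + 2*(-2*6*(-1 + 2)²))) = -3943/(-10704 + (-4 + 2*(-2*6*1²))) = -3943/(-10704 + (-4 + 2*(-2*6*1))) = -3943/(-10704 + (-4 + 2*(-12))) = -3943/(-10704 + (-4 - 24)) = -3943/(-10704 - 28) = -3943/(-10732) = -3943*(-1/10732) = 3943/10732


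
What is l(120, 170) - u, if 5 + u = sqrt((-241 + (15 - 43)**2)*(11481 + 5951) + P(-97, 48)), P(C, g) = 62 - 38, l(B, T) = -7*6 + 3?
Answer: -34 - 80*sqrt(1479) ≈ -3110.6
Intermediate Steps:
l(B, T) = -39 (l(B, T) = -42 + 3 = -39)
P(C, g) = 24
u = -5 + 80*sqrt(1479) (u = -5 + sqrt((-241 + (15 - 43)**2)*(11481 + 5951) + 24) = -5 + sqrt((-241 + (-28)**2)*17432 + 24) = -5 + sqrt((-241 + 784)*17432 + 24) = -5 + sqrt(543*17432 + 24) = -5 + sqrt(9465576 + 24) = -5 + sqrt(9465600) = -5 + 80*sqrt(1479) ≈ 3071.6)
l(120, 170) - u = -39 - (-5 + 80*sqrt(1479)) = -39 + (5 - 80*sqrt(1479)) = -34 - 80*sqrt(1479)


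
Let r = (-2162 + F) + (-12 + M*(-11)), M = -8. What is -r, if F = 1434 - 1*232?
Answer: 884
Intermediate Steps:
F = 1202 (F = 1434 - 232 = 1202)
r = -884 (r = (-2162 + 1202) + (-12 - 8*(-11)) = -960 + (-12 + 88) = -960 + 76 = -884)
-r = -1*(-884) = 884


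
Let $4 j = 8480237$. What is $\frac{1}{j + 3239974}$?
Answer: $\frac{4}{21440133} \approx 1.8657 \cdot 10^{-7}$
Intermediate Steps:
$j = \frac{8480237}{4}$ ($j = \frac{1}{4} \cdot 8480237 = \frac{8480237}{4} \approx 2.1201 \cdot 10^{6}$)
$\frac{1}{j + 3239974} = \frac{1}{\frac{8480237}{4} + 3239974} = \frac{1}{\frac{21440133}{4}} = \frac{4}{21440133}$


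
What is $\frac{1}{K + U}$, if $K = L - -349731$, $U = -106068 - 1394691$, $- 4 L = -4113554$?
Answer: $- \frac{2}{245279} \approx -8.154 \cdot 10^{-6}$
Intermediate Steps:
$L = \frac{2056777}{2}$ ($L = \left(- \frac{1}{4}\right) \left(-4113554\right) = \frac{2056777}{2} \approx 1.0284 \cdot 10^{6}$)
$U = -1500759$ ($U = -106068 - 1394691 = -1500759$)
$K = \frac{2756239}{2}$ ($K = \frac{2056777}{2} - -349731 = \frac{2056777}{2} + 349731 = \frac{2756239}{2} \approx 1.3781 \cdot 10^{6}$)
$\frac{1}{K + U} = \frac{1}{\frac{2756239}{2} - 1500759} = \frac{1}{- \frac{245279}{2}} = - \frac{2}{245279}$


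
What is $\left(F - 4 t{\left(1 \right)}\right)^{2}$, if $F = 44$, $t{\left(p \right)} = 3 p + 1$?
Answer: $784$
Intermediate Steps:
$t{\left(p \right)} = 1 + 3 p$
$\left(F - 4 t{\left(1 \right)}\right)^{2} = \left(44 - 4 \left(1 + 3 \cdot 1\right)\right)^{2} = \left(44 - 4 \left(1 + 3\right)\right)^{2} = \left(44 - 16\right)^{2} = 28^{2} = 784$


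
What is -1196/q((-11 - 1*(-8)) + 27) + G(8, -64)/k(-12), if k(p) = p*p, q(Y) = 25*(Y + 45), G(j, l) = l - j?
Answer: -179/150 ≈ -1.1933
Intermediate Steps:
q(Y) = 1125 + 25*Y (q(Y) = 25*(45 + Y) = 1125 + 25*Y)
k(p) = p²
-1196/q((-11 - 1*(-8)) + 27) + G(8, -64)/k(-12) = -1196/(1125 + 25*((-11 - 1*(-8)) + 27)) + (-64 - 1*8)/((-12)²) = -1196/(1125 + 25*((-11 + 8) + 27)) + (-64 - 8)/144 = -1196/(1125 + 25*(-3 + 27)) - 72*1/144 = -1196/(1125 + 25*24) - ½ = -1196/(1125 + 600) - ½ = -1196/1725 - ½ = -1196*1/1725 - ½ = -52/75 - ½ = -179/150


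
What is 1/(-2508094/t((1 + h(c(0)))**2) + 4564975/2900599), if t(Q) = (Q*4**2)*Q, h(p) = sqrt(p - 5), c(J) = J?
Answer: 92819168*(-I + 4*sqrt(5))/(-3637633553353*I + 584316800*sqrt(5)) ≈ 2.5598e-5 + 0.00022822*I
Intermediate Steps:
h(p) = sqrt(-5 + p)
t(Q) = 16*Q**2 (t(Q) = (Q*16)*Q = (16*Q)*Q = 16*Q**2)
1/(-2508094/t((1 + h(c(0)))**2) + 4564975/2900599) = 1/(-2508094*1/(16*(1 + sqrt(-5 + 0))**4) + 4564975/2900599) = 1/(-2508094*1/(16*(1 + sqrt(-5))**4) + 4564975*(1/2900599)) = 1/(-2508094*1/(16*(1 + I*sqrt(5))**4) + 4564975/2900599) = 1/(-1254047/(8*(1 + I*sqrt(5))**4) + 4564975/2900599) = 1/(4564975/2900599 - 1254047/(8*(1 + I*sqrt(5))**4))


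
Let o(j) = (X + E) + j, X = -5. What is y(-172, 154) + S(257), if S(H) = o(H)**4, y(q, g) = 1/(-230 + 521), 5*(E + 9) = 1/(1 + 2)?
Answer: 17141088276774907/4910625 ≈ 3.4906e+9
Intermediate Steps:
E = -134/15 (E = -9 + 1/(5*(1 + 2)) = -9 + (1/5)/3 = -9 + (1/5)*(1/3) = -9 + 1/15 = -134/15 ≈ -8.9333)
o(j) = -209/15 + j (o(j) = (-5 - 134/15) + j = -209/15 + j)
y(q, g) = 1/291
S(H) = (-209/15 + H)**4
y(-172, 154) + S(257) = 1/291 + (-209 + 15*257)**4/50625 = 1/291 + (-209 + 3855)**4/50625 = 1/291 + (1/50625)*3646**4 = 1/291 + (1/50625)*176712250275856 = 1/291 + 176712250275856/50625 = 17141088276774907/4910625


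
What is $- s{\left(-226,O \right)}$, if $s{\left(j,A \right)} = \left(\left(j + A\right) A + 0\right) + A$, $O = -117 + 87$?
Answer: $-7650$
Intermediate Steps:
$O = -30$
$s{\left(j,A \right)} = A + A \left(A + j\right)$ ($s{\left(j,A \right)} = \left(\left(A + j\right) A + 0\right) + A = \left(A \left(A + j\right) + 0\right) + A = A \left(A + j\right) + A = A + A \left(A + j\right)$)
$- s{\left(-226,O \right)} = - \left(-30\right) \left(1 - 30 - 226\right) = - \left(-30\right) \left(-255\right) = \left(-1\right) 7650 = -7650$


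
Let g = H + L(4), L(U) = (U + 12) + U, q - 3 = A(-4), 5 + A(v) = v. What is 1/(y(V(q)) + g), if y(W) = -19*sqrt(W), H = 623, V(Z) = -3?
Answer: 643/414532 + 19*I*sqrt(3)/414532 ≈ 0.0015511 + 7.9388e-5*I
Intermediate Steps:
A(v) = -5 + v
q = -6 (q = 3 + (-5 - 4) = 3 - 9 = -6)
L(U) = 12 + 2*U (L(U) = (12 + U) + U = 12 + 2*U)
g = 643 (g = 623 + (12 + 2*4) = 623 + (12 + 8) = 623 + 20 = 643)
1/(y(V(q)) + g) = 1/(-19*I*sqrt(3) + 643) = 1/(643 - 19*I*sqrt(3))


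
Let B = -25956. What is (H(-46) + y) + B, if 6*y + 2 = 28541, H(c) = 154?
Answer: -42091/2 ≈ -21046.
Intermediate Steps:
y = 9513/2 (y = -⅓ + (⅙)*28541 = -⅓ + 28541/6 = 9513/2 ≈ 4756.5)
(H(-46) + y) + B = (154 + 9513/2) - 25956 = 9821/2 - 25956 = -42091/2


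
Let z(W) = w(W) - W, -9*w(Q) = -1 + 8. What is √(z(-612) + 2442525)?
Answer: √21988226/3 ≈ 1563.1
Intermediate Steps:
w(Q) = -7/9 (w(Q) = -(-1 + 8)/9 = -⅑*7 = -7/9)
z(W) = -7/9 - W
√(z(-612) + 2442525) = √((-7/9 - 1*(-612)) + 2442525) = √((-7/9 + 612) + 2442525) = √(5501/9 + 2442525) = √(21988226/9) = √21988226/3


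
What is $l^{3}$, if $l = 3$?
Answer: $27$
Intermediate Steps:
$l^{3} = 3^{3} = 27$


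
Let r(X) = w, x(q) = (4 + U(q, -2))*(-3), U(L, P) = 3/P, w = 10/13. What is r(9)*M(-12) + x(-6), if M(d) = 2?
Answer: -155/26 ≈ -5.9615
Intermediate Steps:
w = 10/13 (w = 10*(1/13) = 10/13 ≈ 0.76923)
x(q) = -15/2 (x(q) = (4 + 3/(-2))*(-3) = (4 + 3*(-½))*(-3) = (4 - 3/2)*(-3) = (5/2)*(-3) = -15/2)
r(X) = 10/13
r(9)*M(-12) + x(-6) = (10/13)*2 - 15/2 = 20/13 - 15/2 = -155/26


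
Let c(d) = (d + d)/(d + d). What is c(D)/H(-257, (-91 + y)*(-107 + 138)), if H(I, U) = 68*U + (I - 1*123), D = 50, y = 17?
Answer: -1/156372 ≈ -6.3950e-6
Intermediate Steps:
c(d) = 1 (c(d) = (2*d)/((2*d)) = (2*d)*(1/(2*d)) = 1)
H(I, U) = -123 + I + 68*U (H(I, U) = 68*U + (I - 123) = 68*U + (-123 + I) = -123 + I + 68*U)
c(D)/H(-257, (-91 + y)*(-107 + 138)) = 1/(-123 - 257 + 68*((-91 + 17)*(-107 + 138))) = 1/(-123 - 257 + 68*(-74*31)) = 1/(-123 - 257 + 68*(-2294)) = 1/(-123 - 257 - 155992) = 1/(-156372) = 1*(-1/156372) = -1/156372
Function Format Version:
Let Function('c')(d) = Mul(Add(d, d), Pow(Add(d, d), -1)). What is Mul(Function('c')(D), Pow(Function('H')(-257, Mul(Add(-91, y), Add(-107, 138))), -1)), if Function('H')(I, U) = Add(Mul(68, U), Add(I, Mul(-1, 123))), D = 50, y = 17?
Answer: Rational(-1, 156372) ≈ -6.3950e-6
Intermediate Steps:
Function('c')(d) = 1 (Function('c')(d) = Mul(Mul(2, d), Pow(Mul(2, d), -1)) = Mul(Mul(2, d), Mul(Rational(1, 2), Pow(d, -1))) = 1)
Function('H')(I, U) = Add(-123, I, Mul(68, U)) (Function('H')(I, U) = Add(Mul(68, U), Add(I, -123)) = Add(Mul(68, U), Add(-123, I)) = Add(-123, I, Mul(68, U)))
Mul(Function('c')(D), Pow(Function('H')(-257, Mul(Add(-91, y), Add(-107, 138))), -1)) = Mul(1, Pow(Add(-123, -257, Mul(68, Mul(Add(-91, 17), Add(-107, 138)))), -1)) = Mul(1, Pow(Add(-123, -257, Mul(68, Mul(-74, 31))), -1)) = Mul(1, Pow(Add(-123, -257, Mul(68, -2294)), -1)) = Mul(1, Pow(Add(-123, -257, -155992), -1)) = Mul(1, Pow(-156372, -1)) = Mul(1, Rational(-1, 156372)) = Rational(-1, 156372)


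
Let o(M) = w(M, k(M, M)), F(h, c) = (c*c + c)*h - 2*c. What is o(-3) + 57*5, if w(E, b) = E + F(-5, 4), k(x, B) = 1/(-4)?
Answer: 174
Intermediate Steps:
k(x, B) = -¼
F(h, c) = -2*c + h*(c + c²) (F(h, c) = (c² + c)*h - 2*c = (c + c²)*h - 2*c = h*(c + c²) - 2*c = -2*c + h*(c + c²))
w(E, b) = -108 + E (w(E, b) = E + 4*(-2 - 5 + 4*(-5)) = E + 4*(-2 - 5 - 20) = E + 4*(-27) = E - 108 = -108 + E)
o(M) = -108 + M
o(-3) + 57*5 = (-108 - 3) + 57*5 = -111 + 285 = 174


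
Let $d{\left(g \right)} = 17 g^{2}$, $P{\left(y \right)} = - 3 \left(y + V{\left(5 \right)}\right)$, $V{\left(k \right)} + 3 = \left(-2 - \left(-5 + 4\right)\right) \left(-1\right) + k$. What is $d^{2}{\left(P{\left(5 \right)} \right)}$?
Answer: $95883264$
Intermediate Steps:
$V{\left(k \right)} = -2 + k$ ($V{\left(k \right)} = -3 + \left(\left(-2 - \left(-5 + 4\right)\right) \left(-1\right) + k\right) = -3 + \left(\left(-2 - -1\right) \left(-1\right) + k\right) = -3 + \left(\left(-2 + 1\right) \left(-1\right) + k\right) = -3 + \left(\left(-1\right) \left(-1\right) + k\right) = -3 + \left(1 + k\right) = -2 + k$)
$P{\left(y \right)} = -9 - 3 y$ ($P{\left(y \right)} = - 3 \left(y + \left(-2 + 5\right)\right) = - 3 \left(y + 3\right) = - 3 \left(3 + y\right) = -9 - 3 y$)
$d^{2}{\left(P{\left(5 \right)} \right)} = \left(17 \left(-9 - 15\right)^{2}\right)^{2} = \left(17 \left(-24\right)^{2}\right)^{2} = \left(17 \cdot 576\right)^{2} = 9792^{2} = 95883264$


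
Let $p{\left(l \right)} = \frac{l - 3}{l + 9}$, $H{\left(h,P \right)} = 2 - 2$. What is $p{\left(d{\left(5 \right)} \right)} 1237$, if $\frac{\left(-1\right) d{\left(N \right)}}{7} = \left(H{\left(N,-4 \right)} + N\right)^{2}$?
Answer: $\frac{110093}{83} \approx 1326.4$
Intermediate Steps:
$H{\left(h,P \right)} = 0$ ($H{\left(h,P \right)} = 2 - 2 = 0$)
$d{\left(N \right)} = - 7 N^{2}$ ($d{\left(N \right)} = - 7 \left(0 + N\right)^{2} = - 7 N^{2}$)
$p{\left(l \right)} = \frac{-3 + l}{9 + l}$
$p{\left(d{\left(5 \right)} \right)} 1237 = \frac{-3 - 7 \cdot 5^{2}}{9 - 7 \cdot 5^{2}} \cdot 1237 = \frac{-3 - 175}{9 - 175} \cdot 1237 = \frac{1}{-166} \left(-178\right) 1237 = \left(- \frac{1}{166}\right) \left(-178\right) 1237 = \frac{89}{83} \cdot 1237 = \frac{110093}{83}$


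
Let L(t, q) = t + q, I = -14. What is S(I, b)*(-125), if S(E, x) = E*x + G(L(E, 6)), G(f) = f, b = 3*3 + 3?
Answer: 22000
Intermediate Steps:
L(t, q) = q + t
b = 12 (b = 9 + 3 = 12)
S(E, x) = 6 + E + E*x (S(E, x) = E*x + (6 + E) = 6 + E + E*x)
S(I, b)*(-125) = (6 - 14 - 14*12)*(-125) = (6 - 14 - 168)*(-125) = -176*(-125) = 22000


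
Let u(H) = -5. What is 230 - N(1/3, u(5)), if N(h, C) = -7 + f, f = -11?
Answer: 248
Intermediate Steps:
N(h, C) = -18 (N(h, C) = -7 - 11 = -18)
230 - N(1/3, u(5)) = 230 - 1*(-18) = 230 + 18 = 248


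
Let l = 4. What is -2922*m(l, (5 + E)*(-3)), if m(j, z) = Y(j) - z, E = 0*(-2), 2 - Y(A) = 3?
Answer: -40908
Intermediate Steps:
Y(A) = -1 (Y(A) = 2 - 1*3 = 2 - 3 = -1)
E = 0
m(j, z) = -1 - z
-2922*m(l, (5 + E)*(-3)) = -2922*(-1 - (5 + 0)*(-3)) = -2922*(-1 - 5*(-3)) = -2922*(-1 - 1*(-15)) = -2922*(-1 + 15) = -2922*14 = -40908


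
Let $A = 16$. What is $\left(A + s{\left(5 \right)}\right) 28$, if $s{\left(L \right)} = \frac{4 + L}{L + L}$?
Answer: $\frac{2366}{5} \approx 473.2$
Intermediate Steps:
$s{\left(L \right)} = \frac{4 + L}{2 L}$
$\left(A + s{\left(5 \right)}\right) 28 = \left(16 + \frac{4 + 5}{2 \cdot 5}\right) 28 = \left(16 + \frac{1}{2} \cdot \frac{1}{5} \cdot 9\right) 28 = \left(16 + \frac{9}{10}\right) 28 = \frac{169}{10} \cdot 28 = \frac{2366}{5}$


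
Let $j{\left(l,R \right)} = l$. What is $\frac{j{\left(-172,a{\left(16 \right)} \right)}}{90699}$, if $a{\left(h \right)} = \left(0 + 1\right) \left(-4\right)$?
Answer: $- \frac{172}{90699} \approx -0.0018964$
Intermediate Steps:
$a{\left(h \right)} = -4$ ($a{\left(h \right)} = 1 \left(-4\right) = -4$)
$\frac{j{\left(-172,a{\left(16 \right)} \right)}}{90699} = - \frac{172}{90699}$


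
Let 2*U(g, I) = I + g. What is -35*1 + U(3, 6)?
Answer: -61/2 ≈ -30.500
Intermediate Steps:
U(g, I) = I/2 + g/2 (U(g, I) = (I + g)/2 = I/2 + g/2)
-35*1 + U(3, 6) = -35*1 + ((½)*6 + (½)*3) = -35 + (3 + 3/2) = -35 + 9/2 = -61/2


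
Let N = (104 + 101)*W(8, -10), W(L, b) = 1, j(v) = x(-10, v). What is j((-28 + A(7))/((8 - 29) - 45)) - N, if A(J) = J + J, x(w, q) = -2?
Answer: -207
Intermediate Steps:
A(J) = 2*J
j(v) = -2
N = 205 (N = (104 + 101)*1 = 205*1 = 205)
j((-28 + A(7))/((8 - 29) - 45)) - N = -2 - 1*205 = -2 - 205 = -207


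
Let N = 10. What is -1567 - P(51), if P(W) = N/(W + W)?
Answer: -79922/51 ≈ -1567.1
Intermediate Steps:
P(W) = 5/W (P(W) = 10/(W + W) = 10/((2*W)) = 10*(1/(2*W)) = 5/W)
-1567 - P(51) = -1567 - 5/51 = -79922/51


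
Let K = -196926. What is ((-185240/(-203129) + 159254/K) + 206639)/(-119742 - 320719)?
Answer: -4132924795869790/8809524238305147 ≈ -0.46914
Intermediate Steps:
((-185240/(-203129) + 159254/K) + 206639)/(-119742 - 320719) = ((-185240/(-203129) + 159254/(-196926)) + 206639)/(-119742 - 320719) = ((-185240*(-1/203129) + 159254*(-1/196926)) + 206639)/(-440461) = ((185240/203129 - 79627/98463) + 206639)*(-1/440461) = (2064733237/20000690727 + 206639)*(-1/440461) = (4132924795869790/20000690727)*(-1/440461) = -4132924795869790/8809524238305147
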